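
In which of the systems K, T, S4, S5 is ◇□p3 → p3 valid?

S4-tableau for the negation ¬(◇□p3 → p3):
1. ¬(◇□p3 → p3), w0
2. ◇□p3, w0   [¬→-rule on 1]
3. ¬p3, w0   [¬→-rule on 1]
4. □p3, w1   [◇-rule on 2: fresh world w1, w0Rw1]
5. p3, w1   [□-rule on 4 via w1Rw1]
Accessibility: w0Rw0, w0Rw1, w1Rw1
Complete open branch: countermodel on an S4-frame, so not valid in S4, nor in K, T (the same frame is also a K-frame and a T-frame).
S5-tableau for the negation ¬(◇□p3 → p3):
1. ¬(◇□p3 → p3), w0
2. ◇□p3, w0   [¬→-rule on 1]
3. ¬p3, w0   [¬→-rule on 1]
4. □p3, w1   [◇-rule on 2: fresh world w1, w0Rw1]
5. p3, w0   [□-rule on 4 via w1Rw0]
Accessibility: w0Rw0, w0Rw1, w1Rw0, w1Rw1
Branch closes: p3 and ¬p3 both at w0.
Every branch closes (one shown): valid in S5.

S5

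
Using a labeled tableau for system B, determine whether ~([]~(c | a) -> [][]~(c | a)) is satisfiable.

1. ~([]~(c | a) -> [][]~(c | a)), 0
2. []~(c | a), 0
3. ~[][]~(c | a), 0
4. ~(c | a), 0
5. ~c, 0
6. ~a, 0
7. ~[]~(c | a), 1
8. ~(c | a), 1
9. ~c, 1
10. ~a, 1
11. c | a, 2
12. a, 2
Accessibility: 0R0, 0R1, 1R0, 1R1, 1R2, 2R1, 2R2

Yes, satisfiable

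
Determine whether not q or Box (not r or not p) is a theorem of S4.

Tableau for the negation not (not q or Box (not r or not p)):
1. not (not q or Box (not r or not p)), w0
2. q, w0   [neg-or-rule on 1]
3. not Box (not r or not p), w0   [neg-or-rule on 1]
4. not (not r or not p), w1   [neg-Box-rule on 3: fresh world w1, w0Rw1]
5. r, w1   [neg-or-rule on 4]
6. p, w1   [neg-or-rule on 4]
Accessibility: w0Rw0, w0Rw1, w1Rw1
The negation has an open branch (countermodel exists).

Not valid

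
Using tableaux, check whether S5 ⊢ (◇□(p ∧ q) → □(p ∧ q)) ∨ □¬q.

Tableau for the negation ¬((◇□(p ∧ q) → □(p ∧ q)) ∨ □¬q):
1. ¬((◇□(p ∧ q) → □(p ∧ q)) ∨ □¬q), 0
2. ¬(◇□(p ∧ q) → □(p ∧ q)), 0
3. ¬□¬q, 0
4. ◇□(p ∧ q), 0
5. ¬□(p ∧ q), 0
6. q, 1
7. □(p ∧ q), 2
8. p ∧ q, 0
9. p, 0
10. q, 0
11. p ∧ q, 1
12. p, 1
13. p ∧ q, 2
14. p, 2
15. q, 2
16. ¬(p ∧ q), 3
17. p ∧ q, 3
18. p, 3
19. q, 3
20. ¬q, 3
Accessibility: 0R0, 0R1, 0R2, 0R3, 1R0, 1R1, 1R2, 1R3, 2R0, 2R1, 2R2, 2R3, 3R0, 3R1, 3R2, 3R3
Branch closes: q and ¬q both at 3.
Every branch of the negation's tableau closes; the branch above is one of them.

Valid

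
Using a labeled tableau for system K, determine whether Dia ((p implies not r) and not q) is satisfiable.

1. Dia ((p implies not r) and not q), w0
2. (p implies not r) and not q, w1   [Dia-rule on 1: fresh world w1, w0Rw1]
3. p implies not r, w1   [and-rule on 2]
4. not q, w1   [and-rule on 2]
5. not r, w1   [implies-rule on 3 (branches; this branch)]
Accessibility: w0Rw1

Satisfiable (open branch found)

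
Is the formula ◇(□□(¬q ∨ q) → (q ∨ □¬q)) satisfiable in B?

Satisfiable

1. ◇(□□(¬q ∨ q) → (q ∨ □¬q)), 0
2. □□(¬q ∨ q) → (q ∨ □¬q), 1   [◇-rule on 1: fresh world 1, 0R1]
3. q ∨ □¬q, 1   [→-rule on 2 (branches; this branch)]
4. □¬q, 1   [∨-rule on 3 (branches; this branch)]
5. ¬q, 0   [□-rule on 4 via 1R0]
6. ¬q, 1   [□-rule on 4 via 1R1]
Accessibility: 0R0, 0R1, 1R0, 1R1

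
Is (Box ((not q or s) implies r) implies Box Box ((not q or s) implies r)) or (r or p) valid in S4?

Tableau for the negation not ((Box ((not q or s) implies r) implies Box Box ((not q or s) implies r)) or (r or p)):
1. not ((Box ((not q or s) implies r) implies Box Box ((not q or s) implies r)) or (r or p)), u
2. not (Box ((not q or s) implies r) implies Box Box ((not q or s) implies r)), u
3. not (r or p), u
4. Box ((not q or s) implies r), u
5. not Box Box ((not q or s) implies r), u
6. not r, u
7. not p, u
8. (not q or s) implies r, u
9. not (not q or s), u
10. q, u
11. not s, u
12. not Box ((not q or s) implies r), v
13. (not q or s) implies r, v
14. not (not q or s), v
15. q, v
16. not s, v
17. not ((not q or s) implies r), w
18. not q or s, w
19. not r, w
20. (not q or s) implies r, w
21. s, w
22. not (not q or s), w
23. q, w
24. not s, w
Accessibility: uRu, uRv, uRw, vRv, vRw, wRw
Branch closes: s and not s both at w.
Every branch of the negation's tableau closes; the branch above is one of them.

Yes, valid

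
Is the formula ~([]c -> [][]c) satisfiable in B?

Satisfiable (open branch found)

1. ~([]c -> [][]c), w0
2. []c, w0
3. ~[][]c, w0
4. c, w0
5. ~[]c, w1
6. c, w1
7. ~c, w2
Accessibility: w0Rw0, w0Rw1, w1Rw0, w1Rw1, w1Rw2, w2Rw1, w2Rw2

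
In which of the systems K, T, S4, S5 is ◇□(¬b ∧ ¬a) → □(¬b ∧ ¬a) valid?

S5

S4-tableau for the negation ¬(◇□(¬b ∧ ¬a) → □(¬b ∧ ¬a)):
1. ¬(◇□(¬b ∧ ¬a) → □(¬b ∧ ¬a)), u
2. ◇□(¬b ∧ ¬a), u   [¬→-rule on 1]
3. ¬□(¬b ∧ ¬a), u   [¬→-rule on 1]
4. □(¬b ∧ ¬a), v   [◇-rule on 2: fresh world v, uRv]
5. ¬b ∧ ¬a, v   [□-rule on 4 via vRv]
6. ¬b, v   [∧-rule on 5]
7. ¬a, v   [∧-rule on 5]
8. ¬(¬b ∧ ¬a), w   [¬□-rule on 3: fresh world w, uRw]
9. a, w   [¬∧-rule on 8 (branches; this branch)]
Accessibility: uRu, uRv, uRw, vRv, wRw
Complete open branch: countermodel on an S4-frame, so not valid in S4, nor in K, T (the same frame is also a K-frame and a T-frame).
S5-tableau for the negation ¬(◇□(¬b ∧ ¬a) → □(¬b ∧ ¬a)):
1. ¬(◇□(¬b ∧ ¬a) → □(¬b ∧ ¬a)), u
2. ◇□(¬b ∧ ¬a), u   [¬→-rule on 1]
3. ¬□(¬b ∧ ¬a), u   [¬→-rule on 1]
4. □(¬b ∧ ¬a), v   [◇-rule on 2: fresh world v, uRv]
5. ¬b ∧ ¬a, u   [□-rule on 4 via vRu]
6. ¬b, u   [∧-rule on 5]
7. ¬a, u   [∧-rule on 5]
8. ¬b ∧ ¬a, v   [□-rule on 4 via vRv]
9. ¬b, v   [∧-rule on 8]
10. ¬a, v   [∧-rule on 8]
11. ¬(¬b ∧ ¬a), w   [¬□-rule on 3: fresh world w, uRw]
12. ¬b ∧ ¬a, w   [□-rule on 4 via vRw]
13. ¬b, w   [∧-rule on 12]
14. ¬a, w   [∧-rule on 12]
15. a, w   [¬∧-rule on 11 (branches; this branch)]
Accessibility: uRu, uRv, uRw, vRu, vRv, vRw, wRu, wRv, wRw
Branch closes: a and ¬a both at w.
Every branch closes (one shown): valid in S5.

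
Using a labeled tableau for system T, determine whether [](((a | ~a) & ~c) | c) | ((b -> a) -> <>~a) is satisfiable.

Satisfiable (open branch found)

1. [](((a | ~a) & ~c) | c) | ((b -> a) -> <>~a), w0
2. (b -> a) -> <>~a, w0
3. <>~a, w0
4. ~a, w1
Accessibility: w0Rw0, w0Rw1, w1Rw1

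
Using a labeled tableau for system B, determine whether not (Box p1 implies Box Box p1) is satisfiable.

1. not (Box p1 implies Box Box p1), u
2. Box p1, u
3. not Box Box p1, u
4. p1, u
5. not Box p1, v
6. p1, v
7. not p1, w
Accessibility: uRu, uRv, vRu, vRv, vRw, wRv, wRw

Satisfiable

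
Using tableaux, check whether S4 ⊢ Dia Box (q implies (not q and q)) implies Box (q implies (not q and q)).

Invalid (countermodel exists)

Tableau for the negation not (Dia Box (q implies (not q and q)) implies Box (q implies (not q and q))):
1. not (Dia Box (q implies (not q and q)) implies Box (q implies (not q and q))), u
2. Dia Box (q implies (not q and q)), u   [neg-implies-rule on 1]
3. not Box (q implies (not q and q)), u   [neg-implies-rule on 1]
4. Box (q implies (not q and q)), v   [Dia-rule on 2: fresh world v, uRv]
5. q implies (not q and q), v   [Box-rule on 4 via vRv]
6. not q, v   [implies-rule on 5 (branches; this branch)]
7. not (q implies (not q and q)), w   [neg-Box-rule on 3: fresh world w, uRw]
8. q, w   [neg-implies-rule on 7]
9. not (not q and q), w   [neg-implies-rule on 7]
Accessibility: uRu, uRv, uRw, vRv, wRw
The negation has an open branch (countermodel exists).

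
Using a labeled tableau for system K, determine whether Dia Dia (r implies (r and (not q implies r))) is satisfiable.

1. Dia Dia (r implies (r and (not q implies r))), 0
2. Dia (r implies (r and (not q implies r))), 1
3. r implies (r and (not q implies r)), 2
4. r and (not q implies r), 2
5. r, 2
6. not q implies r, 2
Accessibility: 0R1, 1R2

Yes, satisfiable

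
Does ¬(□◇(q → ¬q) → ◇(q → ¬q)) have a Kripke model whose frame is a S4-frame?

Unsatisfiable (every branch closes)

1. ¬(□◇(q → ¬q) → ◇(q → ¬q)), 0
2. □◇(q → ¬q), 0
3. ¬◇(q → ¬q), 0
4. ◇(q → ¬q), 0
5. ¬(q → ¬q), 0
6. q, 0
7. q → ¬q, 1
8. ◇(q → ¬q), 1
9. ¬(q → ¬q), 1
10. q, 1
11. ¬q, 1
Accessibility: 0R0, 0R1, 1R1
Branch closes: q and ¬q both at 1.
Every branch closes; the branch above is one of them.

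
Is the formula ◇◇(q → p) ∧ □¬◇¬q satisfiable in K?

Satisfiable

1. ◇◇(q → p) ∧ □¬◇¬q, 0
2. ◇◇(q → p), 0
3. □¬◇¬q, 0
4. ◇(q → p), 1
5. ¬◇¬q, 1
6. q → p, 2
7. q, 2
8. p, 2
Accessibility: 0R1, 1R2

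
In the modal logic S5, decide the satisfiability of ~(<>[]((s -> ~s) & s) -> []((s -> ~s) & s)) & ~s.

Unsatisfiable

1. ~(<>[]((s -> ~s) & s) -> []((s -> ~s) & s)) & ~s, 0
2. ~(<>[]((s -> ~s) & s) -> []((s -> ~s) & s)), 0   [&-rule on 1]
3. ~s, 0   [&-rule on 1]
4. <>[]((s -> ~s) & s), 0   [~->-rule on 2]
5. ~[]((s -> ~s) & s), 0   [~->-rule on 2]
6. []((s -> ~s) & s), 1   [<>-rule on 4: fresh world 1, 0R1]
7. (s -> ~s) & s, 0   [[]-rule on 6 via 1R0]
8. s -> ~s, 0   [&-rule on 7]
9. s, 0   [&-rule on 7]
Accessibility: 0R0, 0R1, 1R0, 1R1
Branch closes: s and ~s both at 0.
Every branch closes; the branch above is one of them.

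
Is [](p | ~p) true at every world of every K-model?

Tableau for the negation ~[](p | ~p):
1. ~[](p | ~p), u
2. ~(p | ~p), v   [~[]-rule on 1: fresh world v, uRv]
3. ~p, v   [~|-rule on 2]
4. p, v   [~|-rule on 2]
Accessibility: uRv
Branch closes: p and ~p both at v.
Every branch of the negation's tableau closes; the branch above is one of them.

Valid in K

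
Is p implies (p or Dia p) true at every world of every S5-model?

Tableau for the negation not (p implies (p or Dia p)):
1. not (p implies (p or Dia p)), w0
2. p, w0
3. not (p or Dia p), w0
4. not p, w0
5. not Dia p, w0
Accessibility: w0Rw0
Branch closes: p and not p both at w0.
All branches of the negation close; one closing branch shown above.

Valid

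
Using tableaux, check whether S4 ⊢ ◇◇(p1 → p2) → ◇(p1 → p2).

Tableau for the negation ¬(◇◇(p1 → p2) → ◇(p1 → p2)):
1. ¬(◇◇(p1 → p2) → ◇(p1 → p2)), w0
2. ◇◇(p1 → p2), w0
3. ¬◇(p1 → p2), w0
4. ¬(p1 → p2), w0
5. p1, w0
6. ¬p2, w0
7. ◇(p1 → p2), w1
8. ¬(p1 → p2), w1
9. p1, w1
10. ¬p2, w1
11. p1 → p2, w2
12. ¬(p1 → p2), w2
13. p1, w2
14. ¬p2, w2
15. p2, w2
Accessibility: w0Rw0, w0Rw1, w0Rw2, w1Rw1, w1Rw2, w2Rw2
Branch closes: p2 and ¬p2 both at w2.
Every branch of the negation's tableau closes; the branch above is one of them.

Yes, valid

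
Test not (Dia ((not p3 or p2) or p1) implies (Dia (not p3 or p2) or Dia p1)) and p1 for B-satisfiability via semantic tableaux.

1. not (Dia ((not p3 or p2) or p1) implies (Dia (not p3 or p2) or Dia p1)) and p1, u
2. not (Dia ((not p3 or p2) or p1) implies (Dia (not p3 or p2) or Dia p1)), u
3. p1, u
4. Dia ((not p3 or p2) or p1), u
5. not (Dia (not p3 or p2) or Dia p1), u
6. not Dia (not p3 or p2), u
7. not Dia p1, u
8. not (not p3 or p2), u
9. p3, u
10. not p2, u
11. not p1, u
Accessibility: uRu
Branch closes: p1 and not p1 both at u.
Every branch closes; the branch above is one of them.

No, unsatisfiable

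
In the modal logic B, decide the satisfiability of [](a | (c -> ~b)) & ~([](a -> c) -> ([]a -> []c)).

Unsatisfiable (every branch closes)

1. [](a | (c -> ~b)) & ~([](a -> c) -> ([]a -> []c)), u
2. [](a | (c -> ~b)), u
3. ~([](a -> c) -> ([]a -> []c)), u
4. [](a -> c), u
5. ~([]a -> []c), u
6. []a, u
7. ~[]c, u
8. a | (c -> ~b), u
9. a -> c, u
10. a, u
11. c -> ~b, u
12. c, u
13. ~b, u
14. ~c, v
15. a | (c -> ~b), v
16. a -> c, v
17. a, v
18. c -> ~b, v
19. c, v
Accessibility: uRu, uRv, vRu, vRv
Branch closes: c and ~c both at v.
All branches of the tableau close; one closing branch shown above.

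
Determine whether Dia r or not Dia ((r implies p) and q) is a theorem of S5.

Tableau for the negation not (Dia r or not Dia ((r implies p) and q)):
1. not (Dia r or not Dia ((r implies p) and q)), 0
2. not Dia r, 0
3. Dia ((r implies p) and q), 0
4. not r, 0
5. (r implies p) and q, 1
6. r implies p, 1
7. q, 1
8. not r, 1
9. p, 1
Accessibility: 0R0, 0R1, 1R0, 1R1
The negation has an open branch (countermodel exists).

No, not valid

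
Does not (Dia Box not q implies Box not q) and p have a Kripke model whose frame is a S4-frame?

Satisfiable

1. not (Dia Box not q implies Box not q) and p, u
2. not (Dia Box not q implies Box not q), u   [and-rule on 1]
3. p, u   [and-rule on 1]
4. Dia Box not q, u   [neg-implies-rule on 2]
5. not Box not q, u   [neg-implies-rule on 2]
6. Box not q, v   [Dia-rule on 4: fresh world v, uRv]
7. not q, v   [Box-rule on 6 via vRv]
8. q, w   [neg-Box-rule on 5: fresh world w, uRw]
Accessibility: uRu, uRv, uRw, vRv, wRw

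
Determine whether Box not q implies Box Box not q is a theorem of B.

Tableau for the negation not (Box not q implies Box Box not q):
1. not (Box not q implies Box Box not q), 0
2. Box not q, 0
3. not Box Box not q, 0
4. not q, 0
5. not Box not q, 1
6. not q, 1
7. q, 2
Accessibility: 0R0, 0R1, 1R0, 1R1, 1R2, 2R1, 2R2
The negation has an open branch (countermodel exists).

No, not valid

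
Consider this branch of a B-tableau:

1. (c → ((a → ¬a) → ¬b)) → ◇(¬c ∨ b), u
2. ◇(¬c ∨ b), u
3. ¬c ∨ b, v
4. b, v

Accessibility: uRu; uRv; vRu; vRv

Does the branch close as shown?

No world carries both an atom and its negation.

Not closed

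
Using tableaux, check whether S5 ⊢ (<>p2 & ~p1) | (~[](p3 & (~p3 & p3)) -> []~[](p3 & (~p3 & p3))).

Valid in S5

Tableau for the negation ~((<>p2 & ~p1) | (~[](p3 & (~p3 & p3)) -> []~[](p3 & (~p3 & p3)))):
1. ~((<>p2 & ~p1) | (~[](p3 & (~p3 & p3)) -> []~[](p3 & (~p3 & p3)))), 0
2. ~(<>p2 & ~p1), 0
3. ~(~[](p3 & (~p3 & p3)) -> []~[](p3 & (~p3 & p3))), 0
4. ~[](p3 & (~p3 & p3)), 0
5. ~[]~[](p3 & (~p3 & p3)), 0
6. ~<>p2, 0
7. ~p2, 0
8. ~(p3 & (~p3 & p3)), 1
9. ~p2, 1
10. ~(~p3 & p3), 1
11. ~p3, 1
12. [](p3 & (~p3 & p3)), 2
13. ~p2, 2
14. p3 & (~p3 & p3), 0
15. p3, 0
16. ~p3 & p3, 0
17. ~p3, 0
Accessibility: 0R0, 0R1, 0R2, 1R0, 1R1, 1R2, 2R0, 2R1, 2R2
Branch closes: p3 and ~p3 both at 0.
All branches of the negation close; one closing branch shown above.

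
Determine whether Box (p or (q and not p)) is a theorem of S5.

Tableau for the negation not Box (p or (q and not p)):
1. not Box (p or (q and not p)), w0
2. not (p or (q and not p)), w1
3. not p, w1
4. not (q and not p), w1
5. not q, w1
Accessibility: w0Rw0, w0Rw1, w1Rw0, w1Rw1
The negation has an open branch (countermodel exists).

Not valid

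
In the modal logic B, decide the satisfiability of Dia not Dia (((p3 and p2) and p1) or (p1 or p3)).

1. Dia not Dia (((p3 and p2) and p1) or (p1 or p3)), u
2. not Dia (((p3 and p2) and p1) or (p1 or p3)), v
3. not (((p3 and p2) and p1) or (p1 or p3)), u
4. not ((p3 and p2) and p1), u
5. not (p1 or p3), u
6. not p1, u
7. not p3, u
8. not (((p3 and p2) and p1) or (p1 or p3)), v
9. not ((p3 and p2) and p1), v
10. not (p1 or p3), v
11. not p1, v
12. not p3, v
Accessibility: uRu, uRv, vRu, vRv

Yes, satisfiable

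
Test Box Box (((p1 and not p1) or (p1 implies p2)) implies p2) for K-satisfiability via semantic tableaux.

1. Box Box (((p1 and not p1) or (p1 implies p2)) implies p2), u

Satisfiable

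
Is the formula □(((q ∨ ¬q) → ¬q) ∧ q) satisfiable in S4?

1. □(((q ∨ ¬q) → ¬q) ∧ q), w0
2. ((q ∨ ¬q) → ¬q) ∧ q, w0
3. (q ∨ ¬q) → ¬q, w0
4. q, w0
5. ¬(q ∨ ¬q), w0
6. ¬q, w0
Accessibility: w0Rw0
Branch closes: q and ¬q both at w0.
Every branch closes; the branch above is one of them.

No, unsatisfiable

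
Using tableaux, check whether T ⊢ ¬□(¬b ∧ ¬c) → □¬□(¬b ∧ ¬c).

Invalid (countermodel exists)

Tableau for the negation ¬(¬□(¬b ∧ ¬c) → □¬□(¬b ∧ ¬c)):
1. ¬(¬□(¬b ∧ ¬c) → □¬□(¬b ∧ ¬c)), w0
2. ¬□(¬b ∧ ¬c), w0   [¬→-rule on 1]
3. ¬□¬□(¬b ∧ ¬c), w0   [¬→-rule on 1]
4. ¬(¬b ∧ ¬c), w1   [¬□-rule on 2: fresh world w1, w0Rw1]
5. c, w1   [¬∧-rule on 4 (branches; this branch)]
6. □(¬b ∧ ¬c), w2   [¬□-rule on 3: fresh world w2, w0Rw2]
7. ¬b ∧ ¬c, w2   [□-rule on 6 via w2Rw2]
8. ¬b, w2   [∧-rule on 7]
9. ¬c, w2   [∧-rule on 7]
Accessibility: w0Rw0, w0Rw1, w0Rw2, w1Rw1, w2Rw2
The negation has an open branch (countermodel exists).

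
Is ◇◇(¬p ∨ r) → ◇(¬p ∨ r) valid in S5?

Yes, valid

Tableau for the negation ¬(◇◇(¬p ∨ r) → ◇(¬p ∨ r)):
1. ¬(◇◇(¬p ∨ r) → ◇(¬p ∨ r)), w0
2. ◇◇(¬p ∨ r), w0
3. ¬◇(¬p ∨ r), w0
4. ¬(¬p ∨ r), w0
5. p, w0
6. ¬r, w0
7. ◇(¬p ∨ r), w1
8. ¬(¬p ∨ r), w1
9. p, w1
10. ¬r, w1
11. ¬p ∨ r, w2
12. ¬(¬p ∨ r), w2
13. p, w2
14. ¬r, w2
15. r, w2
Accessibility: w0Rw0, w0Rw1, w0Rw2, w1Rw0, w1Rw1, w1Rw2, w2Rw0, w2Rw1, w2Rw2
Branch closes: r and ¬r both at w2.
All branches of the negation close; one closing branch shown above.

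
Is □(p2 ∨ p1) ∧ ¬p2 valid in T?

Tableau for the negation ¬(□(p2 ∨ p1) ∧ ¬p2):
1. ¬(□(p2 ∨ p1) ∧ ¬p2), w0
2. p2, w0
Accessibility: w0Rw0
The negation has an open branch (countermodel exists).

No, not valid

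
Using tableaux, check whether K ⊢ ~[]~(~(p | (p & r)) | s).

Not valid

Tableau for the negation []~(~(p | (p & r)) | s):
1. []~(~(p | (p & r)) | s), w0
The negation has an open branch (countermodel exists).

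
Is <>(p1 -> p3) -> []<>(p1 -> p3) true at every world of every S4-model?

Tableau for the negation ~(<>(p1 -> p3) -> []<>(p1 -> p3)):
1. ~(<>(p1 -> p3) -> []<>(p1 -> p3)), u
2. <>(p1 -> p3), u
3. ~[]<>(p1 -> p3), u
4. p1 -> p3, v
5. p3, v
6. ~<>(p1 -> p3), w
7. ~(p1 -> p3), w
8. p1, w
9. ~p3, w
Accessibility: uRu, uRv, uRw, vRv, wRw
The negation has an open branch (countermodel exists).

Not valid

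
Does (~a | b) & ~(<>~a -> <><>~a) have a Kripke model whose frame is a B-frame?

1. (~a | b) & ~(<>~a -> <><>~a), u
2. ~a | b, u
3. ~(<>~a -> <><>~a), u
4. <>~a, u
5. ~<><>~a, u
6. ~<>~a, u
7. a, u
8. b, u
9. ~a, v
10. ~<>~a, v
11. a, v
Accessibility: uRu, uRv, vRu, vRv
Branch closes: a and ~a both at v.
Every branch closes; the branch above is one of them.

No, unsatisfiable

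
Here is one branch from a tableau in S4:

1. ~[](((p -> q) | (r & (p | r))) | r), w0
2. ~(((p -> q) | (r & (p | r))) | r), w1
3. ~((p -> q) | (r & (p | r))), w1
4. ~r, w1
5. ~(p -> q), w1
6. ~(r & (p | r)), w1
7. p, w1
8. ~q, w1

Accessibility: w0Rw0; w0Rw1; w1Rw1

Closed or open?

No atom appears with both signs at the same world.

No, open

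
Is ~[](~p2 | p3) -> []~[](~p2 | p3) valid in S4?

Invalid (countermodel exists)

Tableau for the negation ~(~[](~p2 | p3) -> []~[](~p2 | p3)):
1. ~(~[](~p2 | p3) -> []~[](~p2 | p3)), w0
2. ~[](~p2 | p3), w0   [~->-rule on 1]
3. ~[]~[](~p2 | p3), w0   [~->-rule on 1]
4. ~(~p2 | p3), w1   [~[]-rule on 2: fresh world w1, w0Rw1]
5. p2, w1   [~|-rule on 4]
6. ~p3, w1   [~|-rule on 4]
7. [](~p2 | p3), w2   [~[]-rule on 3: fresh world w2, w0Rw2]
8. ~p2 | p3, w2   [[]-rule on 7 via w2Rw2]
9. p3, w2   [|-rule on 8 (branches; this branch)]
Accessibility: w0Rw0, w0Rw1, w0Rw2, w1Rw1, w2Rw2
The negation has an open branch (countermodel exists).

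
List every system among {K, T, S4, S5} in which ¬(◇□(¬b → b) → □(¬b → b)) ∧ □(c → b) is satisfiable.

K, T, S4

S5-tableau for the formula:
1. ¬(◇□(¬b → b) → □(¬b → b)) ∧ □(c → b), u
2. ¬(◇□(¬b → b) → □(¬b → b)), u
3. □(c → b), u
4. ◇□(¬b → b), u
5. ¬□(¬b → b), u
6. c → b, u
7. b, u
8. □(¬b → b), v
9. c → b, v
10. ¬b → b, u
11. ¬b → b, v
12. b, v
13. ¬(¬b → b), w
14. ¬b, w
15. c → b, w
16. ¬b → b, w
17. ¬c, w
18. b, w
Accessibility: uRu, uRv, uRw, vRu, vRv, vRw, wRu, wRv, wRw
Branch closes: b and ¬b both at w.
Every branch closes (one shown): unsatisfiable in S5.
S4-tableau for the formula:
1. ¬(◇□(¬b → b) → □(¬b → b)) ∧ □(c → b), u
2. ¬(◇□(¬b → b) → □(¬b → b)), u
3. □(c → b), u
4. ◇□(¬b → b), u
5. ¬□(¬b → b), u
6. c → b, u
7. b, u
8. □(¬b → b), v
9. c → b, v
10. ¬b → b, v
11. b, v
12. ¬(¬b → b), w
13. ¬b, w
14. c → b, w
15. ¬c, w
Accessibility: uRu, uRv, uRw, vRv, wRw
Complete open branch: satisfiable in S4, hence also in K, T (this S4-model is also a K-model and a T-model).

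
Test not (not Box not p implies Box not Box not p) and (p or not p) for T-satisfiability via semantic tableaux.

1. not (not Box not p implies Box not Box not p) and (p or not p), u
2. not (not Box not p implies Box not Box not p), u
3. p or not p, u
4. not Box not p, u
5. not Box not Box not p, u
6. not p, u
7. p, v
8. Box not p, w
9. not p, w
Accessibility: uRu, uRv, uRw, vRv, wRw

Satisfiable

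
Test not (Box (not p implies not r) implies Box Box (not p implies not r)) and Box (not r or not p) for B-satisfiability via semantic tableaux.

1. not (Box (not p implies not r) implies Box Box (not p implies not r)) and Box (not r or not p), 0
2. not (Box (not p implies not r) implies Box Box (not p implies not r)), 0
3. Box (not r or not p), 0
4. Box (not p implies not r), 0
5. not Box Box (not p implies not r), 0
6. not r or not p, 0
7. not p implies not r, 0
8. not p, 0
9. not r, 0
10. not Box (not p implies not r), 1
11. not r or not p, 1
12. not p implies not r, 1
13. not p, 1
14. not r, 1
15. not (not p implies not r), 2
16. not p, 2
17. r, 2
Accessibility: 0R0, 0R1, 1R0, 1R1, 1R2, 2R1, 2R2

Yes, satisfiable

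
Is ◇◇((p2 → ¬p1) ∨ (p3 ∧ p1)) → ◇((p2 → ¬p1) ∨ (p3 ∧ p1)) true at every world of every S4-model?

Tableau for the negation ¬(◇◇((p2 → ¬p1) ∨ (p3 ∧ p1)) → ◇((p2 → ¬p1) ∨ (p3 ∧ p1))):
1. ¬(◇◇((p2 → ¬p1) ∨ (p3 ∧ p1)) → ◇((p2 → ¬p1) ∨ (p3 ∧ p1))), w0
2. ◇◇((p2 → ¬p1) ∨ (p3 ∧ p1)), w0
3. ¬◇((p2 → ¬p1) ∨ (p3 ∧ p1)), w0
4. ¬((p2 → ¬p1) ∨ (p3 ∧ p1)), w0
5. ¬(p2 → ¬p1), w0
6. ¬(p3 ∧ p1), w0
7. p2, w0
8. p1, w0
9. ¬p3, w0
10. ◇((p2 → ¬p1) ∨ (p3 ∧ p1)), w1
11. ¬((p2 → ¬p1) ∨ (p3 ∧ p1)), w1
12. ¬(p2 → ¬p1), w1
13. ¬(p3 ∧ p1), w1
14. p2, w1
15. p1, w1
16. ¬p3, w1
17. (p2 → ¬p1) ∨ (p3 ∧ p1), w2
18. ¬((p2 → ¬p1) ∨ (p3 ∧ p1)), w2
19. ¬(p2 → ¬p1), w2
20. ¬(p3 ∧ p1), w2
21. p2, w2
22. p1, w2
23. p3 ∧ p1, w2
24. p3, w2
25. ¬p1, w2
Accessibility: w0Rw0, w0Rw1, w0Rw2, w1Rw1, w1Rw2, w2Rw2
Branch closes: p1 and ¬p1 both at w2.
All branches of the negation close; one closing branch shown above.

Valid in S4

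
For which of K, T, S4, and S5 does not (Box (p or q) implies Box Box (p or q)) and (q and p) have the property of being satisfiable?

K, T

T-tableau for the formula:
1. not (Box (p or q) implies Box Box (p or q)) and (q and p), 0
2. not (Box (p or q) implies Box Box (p or q)), 0
3. q and p, 0
4. Box (p or q), 0
5. not Box Box (p or q), 0
6. q, 0
7. p, 0
8. p or q, 0
9. not Box (p or q), 1
10. p or q, 1
11. q, 1
12. not (p or q), 2
13. not p, 2
14. not q, 2
Accessibility: 0R0, 0R1, 1R1, 1R2, 2R2
Complete open branch: satisfiable in T, hence also in K (this T-model is also a K-model).
S4-tableau for the formula:
1. not (Box (p or q) implies Box Box (p or q)) and (q and p), 0
2. not (Box (p or q) implies Box Box (p or q)), 0
3. q and p, 0
4. Box (p or q), 0
5. not Box Box (p or q), 0
6. q, 0
7. p, 0
8. p or q, 0
9. not Box (p or q), 1
10. p or q, 1
11. q, 1
12. not (p or q), 2
13. not p, 2
14. not q, 2
15. p or q, 2
16. q, 2
Accessibility: 0R0, 0R1, 0R2, 1R1, 1R2, 2R2
Branch closes: q and not q both at 2.
Every branch closes (one shown): unsatisfiable in S4, hence also in S5 (every S5-frame is an S4-frame).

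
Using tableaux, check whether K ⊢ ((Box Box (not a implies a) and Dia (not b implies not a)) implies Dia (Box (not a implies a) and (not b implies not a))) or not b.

Tableau for the negation not (((Box Box (not a implies a) and Dia (not b implies not a)) implies Dia (Box (not a implies a) and (not b implies not a))) or not b):
1. not (((Box Box (not a implies a) and Dia (not b implies not a)) implies Dia (Box (not a implies a) and (not b implies not a))) or not b), w0
2. not ((Box Box (not a implies a) and Dia (not b implies not a)) implies Dia (Box (not a implies a) and (not b implies not a))), w0
3. b, w0
4. Box Box (not a implies a) and Dia (not b implies not a), w0
5. not Dia (Box (not a implies a) and (not b implies not a)), w0
6. Box Box (not a implies a), w0
7. Dia (not b implies not a), w0
8. not b implies not a, w1
9. not (Box (not a implies a) and (not b implies not a)), w1
10. Box (not a implies a), w1
11. not a, w1
12. not Box (not a implies a), w1
13. not (not a implies a), w2
14. not a, w2
15. not a implies a, w2
16. a, w2
Accessibility: w0Rw1, w1Rw2
Branch closes: a and not a both at w2.
Every branch of the negation's tableau closes; the branch above is one of them.

Yes, valid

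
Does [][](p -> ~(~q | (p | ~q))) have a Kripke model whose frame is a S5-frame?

Satisfiable (open branch found)

1. [][](p -> ~(~q | (p | ~q))), w0
2. [](p -> ~(~q | (p | ~q))), w0
3. p -> ~(~q | (p | ~q)), w0
4. ~(~q | (p | ~q)), w0
5. q, w0
6. ~(p | ~q), w0
7. ~p, w0
Accessibility: w0Rw0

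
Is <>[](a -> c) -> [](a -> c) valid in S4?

Invalid (countermodel exists)

Tableau for the negation ~(<>[](a -> c) -> [](a -> c)):
1. ~(<>[](a -> c) -> [](a -> c)), w0
2. <>[](a -> c), w0
3. ~[](a -> c), w0
4. [](a -> c), w1
5. a -> c, w1
6. c, w1
7. ~(a -> c), w2
8. a, w2
9. ~c, w2
Accessibility: w0Rw0, w0Rw1, w0Rw2, w1Rw1, w2Rw2
The negation has an open branch (countermodel exists).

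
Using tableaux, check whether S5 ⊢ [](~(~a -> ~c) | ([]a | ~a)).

Not valid

Tableau for the negation ~[](~(~a -> ~c) | ([]a | ~a)):
1. ~[](~(~a -> ~c) | ([]a | ~a)), w0
2. ~(~(~a -> ~c) | ([]a | ~a)), w1   [~[]-rule on 1: fresh world w1, w0Rw1]
3. ~a -> ~c, w1   [~|-rule on 2]
4. ~([]a | ~a), w1   [~|-rule on 2]
5. ~[]a, w1   [~|-rule on 4]
6. a, w1   [~|-rule on 4]
7. ~c, w1   [->-rule on 3 (branches; this branch)]
8. ~a, w2   [~[]-rule on 5: fresh world w2, w1Rw2]
Accessibility: w0Rw0, w0Rw1, w0Rw2, w1Rw0, w1Rw1, w1Rw2, w2Rw0, w2Rw1, w2Rw2
The negation has an open branch (countermodel exists).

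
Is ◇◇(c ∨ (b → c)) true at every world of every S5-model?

No, not valid

Tableau for the negation ¬◇◇(c ∨ (b → c)):
1. ¬◇◇(c ∨ (b → c)), w0
2. ¬◇(c ∨ (b → c)), w0   [¬◇-rule on 1 via w0Rw0]
3. ¬(c ∨ (b → c)), w0   [¬◇-rule on 2 via w0Rw0]
4. ¬c, w0   [¬∨-rule on 3]
5. ¬(b → c), w0   [¬∨-rule on 3]
6. b, w0   [¬→-rule on 5]
Accessibility: w0Rw0
The negation has an open branch (countermodel exists).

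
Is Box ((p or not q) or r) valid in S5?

Tableau for the negation not Box ((p or not q) or r):
1. not Box ((p or not q) or r), 0
2. not ((p or not q) or r), 1   [neg-Box-rule on 1: fresh world 1, 0R1]
3. not (p or not q), 1   [neg-or-rule on 2]
4. not r, 1   [neg-or-rule on 2]
5. not p, 1   [neg-or-rule on 3]
6. q, 1   [neg-or-rule on 3]
Accessibility: 0R0, 0R1, 1R0, 1R1
The negation has an open branch (countermodel exists).

Invalid (countermodel exists)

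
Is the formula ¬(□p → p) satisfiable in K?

1. ¬(□p → p), u
2. □p, u
3. ¬p, u

Yes, satisfiable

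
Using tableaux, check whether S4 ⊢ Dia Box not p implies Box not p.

Tableau for the negation not (Dia Box not p implies Box not p):
1. not (Dia Box not p implies Box not p), w0
2. Dia Box not p, w0   [neg-implies-rule on 1]
3. not Box not p, w0   [neg-implies-rule on 1]
4. Box not p, w1   [Dia-rule on 2: fresh world w1, w0Rw1]
5. not p, w1   [Box-rule on 4 via w1Rw1]
6. p, w2   [neg-Box-rule on 3: fresh world w2, w0Rw2]
Accessibility: w0Rw0, w0Rw1, w0Rw2, w1Rw1, w2Rw2
The negation has an open branch (countermodel exists).

Invalid (countermodel exists)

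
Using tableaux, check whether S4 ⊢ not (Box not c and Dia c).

Valid in S4

Tableau for the negation Box not c and Dia c:
1. Box not c and Dia c, 0
2. Box not c, 0   [and-rule on 1]
3. Dia c, 0   [and-rule on 1]
4. not c, 0   [Box-rule on 2 via 0R0]
5. c, 1   [Dia-rule on 3: fresh world 1, 0R1]
6. not c, 1   [Box-rule on 2 via 0R1]
Accessibility: 0R0, 0R1, 1R1
Branch closes: c and not c both at 1.
All branches of the negation close; one closing branch shown above.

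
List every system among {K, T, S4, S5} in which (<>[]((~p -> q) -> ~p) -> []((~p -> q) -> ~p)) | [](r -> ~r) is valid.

S5

S5-tableau for the negation ~((<>[]((~p -> q) -> ~p) -> []((~p -> q) -> ~p)) | [](r -> ~r)):
1. ~((<>[]((~p -> q) -> ~p) -> []((~p -> q) -> ~p)) | [](r -> ~r)), w0
2. ~(<>[]((~p -> q) -> ~p) -> []((~p -> q) -> ~p)), w0
3. ~[](r -> ~r), w0
4. <>[]((~p -> q) -> ~p), w0
5. ~[]((~p -> q) -> ~p), w0
6. ~(r -> ~r), w1
7. r, w1
8. []((~p -> q) -> ~p), w2
9. (~p -> q) -> ~p, w0
10. (~p -> q) -> ~p, w1
11. (~p -> q) -> ~p, w2
12. ~(~p -> q), w0
13. ~p, w0
14. ~q, w0
15. ~(~p -> q), w1
16. ~p, w1
17. ~q, w1
18. ~(~p -> q), w2
19. ~p, w2
20. ~q, w2
21. ~((~p -> q) -> ~p), w3
22. ~p -> q, w3
23. p, w3
24. (~p -> q) -> ~p, w3
25. q, w3
26. ~(~p -> q), w3
27. ~p, w3
28. ~q, w3
Accessibility: w0Rw0, w0Rw1, w0Rw2, w0Rw3, w1Rw0, w1Rw1, w1Rw2, w1Rw3, w2Rw0, w2Rw1, w2Rw2, w2Rw3, w3Rw0, w3Rw1, w3Rw2, w3Rw3
Branch closes: p and ~p both at w3.
Every branch closes (one shown): valid in S5.
S4-tableau for the negation ~((<>[]((~p -> q) -> ~p) -> []((~p -> q) -> ~p)) | [](r -> ~r)):
1. ~((<>[]((~p -> q) -> ~p) -> []((~p -> q) -> ~p)) | [](r -> ~r)), w0
2. ~(<>[]((~p -> q) -> ~p) -> []((~p -> q) -> ~p)), w0
3. ~[](r -> ~r), w0
4. <>[]((~p -> q) -> ~p), w0
5. ~[]((~p -> q) -> ~p), w0
6. ~(r -> ~r), w1
7. r, w1
8. []((~p -> q) -> ~p), w2
9. (~p -> q) -> ~p, w2
10. ~p, w2
11. ~((~p -> q) -> ~p), w3
12. ~p -> q, w3
13. p, w3
14. q, w3
Accessibility: w0Rw0, w0Rw1, w0Rw2, w0Rw3, w1Rw1, w2Rw2, w3Rw3
Complete open branch: countermodel on an S4-frame, so not valid in S4, nor in K, T (the same frame is also a K-frame and a T-frame).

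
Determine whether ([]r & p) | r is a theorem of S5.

Tableau for the negation ~(([]r & p) | r):
1. ~(([]r & p) | r), w0
2. ~([]r & p), w0
3. ~r, w0
4. ~p, w0
Accessibility: w0Rw0
The negation has an open branch (countermodel exists).

No, not valid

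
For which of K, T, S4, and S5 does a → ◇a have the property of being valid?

T, S4, S5

T-tableau for the negation ¬(a → ◇a):
1. ¬(a → ◇a), 0
2. a, 0
3. ¬◇a, 0
4. ¬a, 0
Accessibility: 0R0
Branch closes: a and ¬a both at 0.
Every branch closes (one shown): valid in T, hence also in S4, S5 (every theorem of T is a theorem of S4 and S5).
K-tableau for the negation ¬(a → ◇a):
1. ¬(a → ◇a), 0
2. a, 0
3. ¬◇a, 0
Complete open branch: countermodel on a K-frame, so not valid in K.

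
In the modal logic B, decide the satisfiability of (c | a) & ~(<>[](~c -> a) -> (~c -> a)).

1. (c | a) & ~(<>[](~c -> a) -> (~c -> a)), u
2. c | a, u   [&-rule on 1]
3. ~(<>[](~c -> a) -> (~c -> a)), u   [&-rule on 1]
4. <>[](~c -> a), u   [~->-rule on 3]
5. ~(~c -> a), u   [~->-rule on 3]
6. ~c, u   [~->-rule on 5]
7. ~a, u   [~->-rule on 5]
8. a, u   [|-rule on 2 (branches; this branch)]
Accessibility: uRu
Branch closes: a and ~a both at u.
Every branch closes; the branch above is one of them.

Unsatisfiable (every branch closes)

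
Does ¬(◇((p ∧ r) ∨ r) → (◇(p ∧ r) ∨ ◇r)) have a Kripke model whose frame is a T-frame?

Unsatisfiable (every branch closes)

1. ¬(◇((p ∧ r) ∨ r) → (◇(p ∧ r) ∨ ◇r)), w0
2. ◇((p ∧ r) ∨ r), w0
3. ¬(◇(p ∧ r) ∨ ◇r), w0
4. ¬◇(p ∧ r), w0
5. ¬◇r, w0
6. ¬(p ∧ r), w0
7. ¬r, w0
8. (p ∧ r) ∨ r, w1
9. ¬(p ∧ r), w1
10. ¬r, w1
11. p ∧ r, w1
12. p, w1
13. r, w1
Accessibility: w0Rw0, w0Rw1, w1Rw1
Branch closes: r and ¬r both at w1.
All branches of the tableau close; one closing branch shown above.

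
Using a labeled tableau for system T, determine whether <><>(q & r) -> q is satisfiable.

1. <><>(q & r) -> q, 0
2. q, 0
Accessibility: 0R0

Satisfiable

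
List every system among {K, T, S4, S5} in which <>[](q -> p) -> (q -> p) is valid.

S5-tableau for the negation ~(<>[](q -> p) -> (q -> p)):
1. ~(<>[](q -> p) -> (q -> p)), 0
2. <>[](q -> p), 0   [~->-rule on 1]
3. ~(q -> p), 0   [~->-rule on 1]
4. q, 0   [~->-rule on 3]
5. ~p, 0   [~->-rule on 3]
6. [](q -> p), 1   [<>-rule on 2: fresh world 1, 0R1]
7. q -> p, 0   [[]-rule on 6 via 1R0]
8. q -> p, 1   [[]-rule on 6 via 1R1]
9. p, 0   [->-rule on 7 (branches; this branch)]
Accessibility: 0R0, 0R1, 1R0, 1R1
Branch closes: p and ~p both at 0.
Every branch closes (one shown): valid in S5.
S4-tableau for the negation ~(<>[](q -> p) -> (q -> p)):
1. ~(<>[](q -> p) -> (q -> p)), 0
2. <>[](q -> p), 0   [~->-rule on 1]
3. ~(q -> p), 0   [~->-rule on 1]
4. q, 0   [~->-rule on 3]
5. ~p, 0   [~->-rule on 3]
6. [](q -> p), 1   [<>-rule on 2: fresh world 1, 0R1]
7. q -> p, 1   [[]-rule on 6 via 1R1]
8. p, 1   [->-rule on 7 (branches; this branch)]
Accessibility: 0R0, 0R1, 1R1
Complete open branch: countermodel on an S4-frame, so not valid in S4, nor in K, T (the same frame is also a K-frame and a T-frame).

S5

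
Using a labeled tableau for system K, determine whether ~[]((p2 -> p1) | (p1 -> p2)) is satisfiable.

No, unsatisfiable

1. ~[]((p2 -> p1) | (p1 -> p2)), 0
2. ~((p2 -> p1) | (p1 -> p2)), 1
3. ~(p2 -> p1), 1
4. ~(p1 -> p2), 1
5. p2, 1
6. ~p1, 1
7. p1, 1
8. ~p2, 1
Accessibility: 0R1
Branch closes: p1 and ~p1 both at 1.
(One branch shown.) All branches close.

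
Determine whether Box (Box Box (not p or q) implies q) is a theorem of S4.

Tableau for the negation not Box (Box Box (not p or q) implies q):
1. not Box (Box Box (not p or q) implies q), u
2. not (Box Box (not p or q) implies q), v
3. Box Box (not p or q), v
4. not q, v
5. Box (not p or q), v
6. not p or q, v
7. not p, v
Accessibility: uRu, uRv, vRv
The negation has an open branch (countermodel exists).

Not valid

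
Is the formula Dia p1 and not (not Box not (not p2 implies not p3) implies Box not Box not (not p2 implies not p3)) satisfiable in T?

Yes, satisfiable

1. Dia p1 and not (not Box not (not p2 implies not p3) implies Box not Box not (not p2 implies not p3)), 0
2. Dia p1, 0
3. not (not Box not (not p2 implies not p3) implies Box not Box not (not p2 implies not p3)), 0
4. not Box not (not p2 implies not p3), 0
5. not Box not Box not (not p2 implies not p3), 0
6. p1, 1
7. not p2 implies not p3, 2
8. not p3, 2
9. Box not (not p2 implies not p3), 3
10. not (not p2 implies not p3), 3
11. not p2, 3
12. p3, 3
Accessibility: 0R0, 0R1, 0R2, 0R3, 1R1, 2R2, 3R3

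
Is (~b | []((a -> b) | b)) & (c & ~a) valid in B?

Tableau for the negation ~((~b | []((a -> b) | b)) & (c & ~a)):
1. ~((~b | []((a -> b) | b)) & (c & ~a)), w0
2. ~(c & ~a), w0
3. a, w0
Accessibility: w0Rw0
The negation has an open branch (countermodel exists).

Not valid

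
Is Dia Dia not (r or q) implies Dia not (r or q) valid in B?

Tableau for the negation not (Dia Dia not (r or q) implies Dia not (r or q)):
1. not (Dia Dia not (r or q) implies Dia not (r or q)), w0
2. Dia Dia not (r or q), w0   [neg-implies-rule on 1]
3. not Dia not (r or q), w0   [neg-implies-rule on 1]
4. r or q, w0   [neg-Dia-rule on 3 via w0Rw0]
5. q, w0   [or-rule on 4 (branches; this branch)]
6. Dia not (r or q), w1   [Dia-rule on 2: fresh world w1, w0Rw1]
7. r or q, w1   [neg-Dia-rule on 3 via w0Rw1]
8. q, w1   [or-rule on 7 (branches; this branch)]
9. not (r or q), w2   [Dia-rule on 6: fresh world w2, w1Rw2]
10. not r, w2   [neg-or-rule on 9]
11. not q, w2   [neg-or-rule on 9]
Accessibility: w0Rw0, w0Rw1, w1Rw0, w1Rw1, w1Rw2, w2Rw1, w2Rw2
The negation has an open branch (countermodel exists).

No, not valid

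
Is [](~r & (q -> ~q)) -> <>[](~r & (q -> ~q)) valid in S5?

Yes, valid

Tableau for the negation ~([](~r & (q -> ~q)) -> <>[](~r & (q -> ~q))):
1. ~([](~r & (q -> ~q)) -> <>[](~r & (q -> ~q))), w0
2. [](~r & (q -> ~q)), w0
3. ~<>[](~r & (q -> ~q)), w0
4. ~r & (q -> ~q), w0
5. ~r, w0
6. q -> ~q, w0
7. ~[](~r & (q -> ~q)), w0
8. ~q, w0
9. ~(~r & (q -> ~q)), w1
10. ~r & (q -> ~q), w1
11. ~r, w1
12. q -> ~q, w1
13. ~[](~r & (q -> ~q)), w1
14. ~(q -> ~q), w1
15. q, w1
16. ~q, w1
Accessibility: w0Rw0, w0Rw1, w1Rw0, w1Rw1
Branch closes: q and ~q both at w1.
All branches of the negation close; one closing branch shown above.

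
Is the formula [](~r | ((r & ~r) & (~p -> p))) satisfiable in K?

1. [](~r | ((r & ~r) & (~p -> p))), 0

Yes, satisfiable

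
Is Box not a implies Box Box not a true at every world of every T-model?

Tableau for the negation not (Box not a implies Box Box not a):
1. not (Box not a implies Box Box not a), w0
2. Box not a, w0   [neg-implies-rule on 1]
3. not Box Box not a, w0   [neg-implies-rule on 1]
4. not a, w0   [Box-rule on 2 via w0Rw0]
5. not Box not a, w1   [neg-Box-rule on 3: fresh world w1, w0Rw1]
6. not a, w1   [Box-rule on 2 via w0Rw1]
7. a, w2   [neg-Box-rule on 5: fresh world w2, w1Rw2]
Accessibility: w0Rw0, w0Rw1, w1Rw1, w1Rw2, w2Rw2
The negation has an open branch (countermodel exists).

Invalid (countermodel exists)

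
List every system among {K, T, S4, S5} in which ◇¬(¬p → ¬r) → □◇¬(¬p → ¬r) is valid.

S5-tableau for the negation ¬(◇¬(¬p → ¬r) → □◇¬(¬p → ¬r)):
1. ¬(◇¬(¬p → ¬r) → □◇¬(¬p → ¬r)), 0
2. ◇¬(¬p → ¬r), 0
3. ¬□◇¬(¬p → ¬r), 0
4. ¬(¬p → ¬r), 1
5. ¬p, 1
6. r, 1
7. ¬◇¬(¬p → ¬r), 2
8. ¬p → ¬r, 0
9. ¬p → ¬r, 1
10. ¬p → ¬r, 2
11. ¬r, 0
12. ¬r, 1
Accessibility: 0R0, 0R1, 0R2, 1R0, 1R1, 1R2, 2R0, 2R1, 2R2
Branch closes: r and ¬r both at 1.
Every branch closes (one shown): valid in S5.
S4-tableau for the negation ¬(◇¬(¬p → ¬r) → □◇¬(¬p → ¬r)):
1. ¬(◇¬(¬p → ¬r) → □◇¬(¬p → ¬r)), 0
2. ◇¬(¬p → ¬r), 0
3. ¬□◇¬(¬p → ¬r), 0
4. ¬(¬p → ¬r), 1
5. ¬p, 1
6. r, 1
7. ¬◇¬(¬p → ¬r), 2
8. ¬p → ¬r, 2
9. ¬r, 2
Accessibility: 0R0, 0R1, 0R2, 1R1, 2R2
Complete open branch: countermodel on an S4-frame, so not valid in S4, nor in K, T (the same frame is also a K-frame and a T-frame).

S5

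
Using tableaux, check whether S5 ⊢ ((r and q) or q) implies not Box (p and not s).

Tableau for the negation not (((r and q) or q) implies not Box (p and not s)):
1. not (((r and q) or q) implies not Box (p and not s)), u
2. (r and q) or q, u
3. Box (p and not s), u
4. p and not s, u
5. p, u
6. not s, u
7. q, u
Accessibility: uRu
The negation has an open branch (countermodel exists).

Not valid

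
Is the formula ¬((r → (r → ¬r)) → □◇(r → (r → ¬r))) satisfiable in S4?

1. ¬((r → (r → ¬r)) → □◇(r → (r → ¬r))), u
2. r → (r → ¬r), u
3. ¬□◇(r → (r → ¬r)), u
4. r → ¬r, u
5. ¬r, u
6. ¬◇(r → (r → ¬r)), v
7. ¬(r → (r → ¬r)), v
8. r, v
9. ¬(r → ¬r), v
Accessibility: uRu, uRv, vRv

Yes, satisfiable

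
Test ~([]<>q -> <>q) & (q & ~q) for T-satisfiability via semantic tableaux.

No, unsatisfiable

1. ~([]<>q -> <>q) & (q & ~q), w0
2. ~([]<>q -> <>q), w0
3. q & ~q, w0
4. []<>q, w0
5. ~<>q, w0
6. q, w0
7. ~q, w0
Accessibility: w0Rw0
Branch closes: q and ~q both at w0.
All branches of the tableau close; one closing branch shown above.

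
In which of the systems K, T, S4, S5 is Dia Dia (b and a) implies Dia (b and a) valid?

S4, S5

T-tableau for the negation not (Dia Dia (b and a) implies Dia (b and a)):
1. not (Dia Dia (b and a) implies Dia (b and a)), 0
2. Dia Dia (b and a), 0
3. not Dia (b and a), 0
4. not (b and a), 0
5. not a, 0
6. Dia (b and a), 1
7. not (b and a), 1
8. not a, 1
9. b and a, 2
10. b, 2
11. a, 2
Accessibility: 0R0, 0R1, 1R1, 1R2, 2R2
Complete open branch: countermodel on a T-frame, so not valid in T, nor in K (the same frame is also a K-frame).
S4-tableau for the negation not (Dia Dia (b and a) implies Dia (b and a)):
1. not (Dia Dia (b and a) implies Dia (b and a)), 0
2. Dia Dia (b and a), 0
3. not Dia (b and a), 0
4. not (b and a), 0
5. not a, 0
6. Dia (b and a), 1
7. not (b and a), 1
8. not a, 1
9. b and a, 2
10. b, 2
11. a, 2
12. not (b and a), 2
13. not a, 2
Accessibility: 0R0, 0R1, 0R2, 1R1, 1R2, 2R2
Branch closes: a and not a both at 2.
Every branch closes (one shown): valid in S4, hence also in S5 (every theorem of S4 is a theorem of S5).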